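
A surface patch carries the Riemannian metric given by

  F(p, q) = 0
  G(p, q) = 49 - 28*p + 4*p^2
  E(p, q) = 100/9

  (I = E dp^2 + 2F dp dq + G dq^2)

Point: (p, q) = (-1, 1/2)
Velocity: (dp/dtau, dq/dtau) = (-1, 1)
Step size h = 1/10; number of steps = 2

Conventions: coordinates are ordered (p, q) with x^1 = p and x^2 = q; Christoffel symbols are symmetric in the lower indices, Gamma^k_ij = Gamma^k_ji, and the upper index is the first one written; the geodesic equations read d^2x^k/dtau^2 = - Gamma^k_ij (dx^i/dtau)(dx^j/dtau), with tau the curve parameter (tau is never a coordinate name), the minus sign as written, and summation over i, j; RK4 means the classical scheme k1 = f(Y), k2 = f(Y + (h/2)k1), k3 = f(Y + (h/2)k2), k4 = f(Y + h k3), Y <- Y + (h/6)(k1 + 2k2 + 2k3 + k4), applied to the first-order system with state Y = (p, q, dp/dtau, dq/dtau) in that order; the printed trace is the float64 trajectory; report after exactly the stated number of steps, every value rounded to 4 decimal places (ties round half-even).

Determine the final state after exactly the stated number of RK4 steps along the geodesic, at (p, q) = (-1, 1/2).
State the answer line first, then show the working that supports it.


Answer: p = -1.2309, q = 0.6907, dp/dtau = -1.3016, dq/dtau = 0.9048

f(Y) = (dp/dtau, dq/dtau, -Gamma^p_ij Y'^i Y'^j, -Gamma^q_ij Y'^i Y'^j) with the Gammas evaluated at the stage position; h = 0.100000; intermediate values shown to 6 dp
step 0: p = -1.0000, q = 0.5000, dp/dtau = -1.0000, dq/dtau = 1.0000
step 1:
  k1: at (p, q) = (-1.000000, 0.500000), (dp/dtau, dq/dtau) = (-1.000000, 1.000000); Gamma_ppp = 0.000000, Gamma_ppq = 0.000000, Gamma_pqq = 1.620000, Gamma_qpp = 0.000000, Gamma_qpq = -0.222222, Gamma_qqq = 0.000000; k1 = (-1.000000, 1.000000, -1.620000, -0.444444)
  k2: at (p, q) = (-1.050000, 0.550000), (dp/dtau, dq/dtau) = (-1.081000, 0.977778); Gamma_ppp = 0.000000, Gamma_ppq = 0.000000, Gamma_pqq = 1.638000, Gamma_qpp = 0.000000, Gamma_qpq = -0.219780, Gamma_qqq = 0.000000; k2 = (-1.081000, 0.977778, -1.566009, -0.464606)
  k3: at (p, q) = (-1.054050, 0.548889), (dp/dtau, dq/dtau) = (-1.078300, 0.976770); Gamma_ppp = 0.000000, Gamma_ppq = 0.000000, Gamma_pqq = 1.639458, Gamma_qpp = 0.000000, Gamma_qpq = -0.219585, Gamma_qqq = 0.000000; k3 = (-1.078300, 0.976770, -1.564173, -0.462556)
  k4: at (p, q) = (-1.107830, 0.597677), (dp/dtau, dq/dtau) = (-1.156417, 0.953744); Gamma_ppp = 0.000000, Gamma_ppq = 0.000000, Gamma_pqq = 1.658819, Gamma_qpp = 0.000000, Gamma_qpq = -0.217022, Gamma_qqq = 0.000000; k4 = (-1.156417, 0.953744, -1.508909, -0.478718)
  Y <- Y + (h/6)(k1 + 2k2 + 2k3 + k4): p = -1.1079, q = 0.5977, dp/dtau = -1.1565, dq/dtau = 0.9537
step 2:
  k1: at (p, q) = (-1.107917, 0.597714), (dp/dtau, dq/dtau) = (-1.156488, 0.953709); Gamma_ppp = 0.000000, Gamma_ppq = 0.000000, Gamma_pqq = 1.658850, Gamma_qpp = 0.000000, Gamma_qpq = -0.217018, Gamma_qqq = 0.000000; k1 = (-1.156488, 0.953709, -1.508824, -0.478721)
  k2: at (p, q) = (-1.165741, 0.645399), (dp/dtau, dq/dtau) = (-1.231929, 0.929773); Gamma_ppp = 0.000000, Gamma_ppq = 0.000000, Gamma_pqq = 1.679667, Gamma_qpp = 0.000000, Gamma_qpq = -0.214328, Gamma_qqq = 0.000000; k2 = (-1.231929, 0.929773, -1.452033, -0.490989)
  k3: at (p, q) = (-1.169513, 0.644203), (dp/dtau, dq/dtau) = (-1.229090, 0.929159); Gamma_ppp = 0.000000, Gamma_ppq = 0.000000, Gamma_pqq = 1.681025, Gamma_qpp = 0.000000, Gamma_qpq = -0.214155, Gamma_qqq = 0.000000; k3 = (-1.229090, 0.929159, -1.451290, -0.489139)
  k4: at (p, q) = (-1.230826, 0.690630), (dp/dtau, dq/dtau) = (-1.301617, 0.904795); Gamma_ppp = 0.000000, Gamma_ppq = 0.000000, Gamma_pqq = 1.703097, Gamma_qpp = 0.000000, Gamma_qpq = -0.211380, Gamma_qqq = 0.000000; k4 = (-1.301617, 0.904795, -1.394247, -0.497882)
  Y <- Y + (h/6)(k1 + 2k2 + 2k3 + k4): p = -1.2309, q = 0.6907, dp/dtau = -1.3016, dq/dtau = 0.9048


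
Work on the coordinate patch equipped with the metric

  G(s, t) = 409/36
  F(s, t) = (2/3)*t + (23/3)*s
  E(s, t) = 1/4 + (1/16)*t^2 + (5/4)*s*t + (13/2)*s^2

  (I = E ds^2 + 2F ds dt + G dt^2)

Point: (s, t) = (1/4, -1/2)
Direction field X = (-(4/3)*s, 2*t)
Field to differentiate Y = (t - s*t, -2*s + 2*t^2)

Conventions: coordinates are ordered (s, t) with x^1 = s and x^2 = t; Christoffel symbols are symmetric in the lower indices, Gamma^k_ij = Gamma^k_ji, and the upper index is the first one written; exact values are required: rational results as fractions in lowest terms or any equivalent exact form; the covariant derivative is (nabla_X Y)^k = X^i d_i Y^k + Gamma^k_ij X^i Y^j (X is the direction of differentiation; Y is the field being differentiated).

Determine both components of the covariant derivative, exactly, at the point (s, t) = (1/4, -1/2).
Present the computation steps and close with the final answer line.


E = 33/64, F = 19/12, G = 409/36 at the point
E_s = 21/8, E_t = 1/4, F_s = 23/3, F_t = 2/3, G_s = 0, G_t = 0
EG - F^2 = 7721/2304;  g^inv = (2304/7721) * [[409/36, -19/12], [-19/12, 33/64]]
first-kind symbols [ij,l] = (1/2)(d_i g_jl + d_j g_il - d_l g_ij): [ss,s] = E_s/2 = 21/16, [ss,t] = F_s - E_t/2 = 181/24, [st,s] = E_t/2 = 1/8, [st,t] = G_s/2 = 0, [tt,s] = F_t - G_s/2 = 2/3, [tt,t] = G_t/2 = 0
Gamma^s_ij = (G*[ij,s] - F*[ij,t])/(EG - F^2), Gamma^t_ij = (E*[ij,t] - F*[ij,s])/(EG - F^2)
Gamma_sss = 6844/7721, Gamma_sst = 3272/7721, Gamma_stt = 52352/23163, Gamma_tss = 8343/15442, Gamma_tst = -456/7721, Gamma_ttt = -2432/7721
X = (-1/3, -1), Y = (-3/8, 0) at the point

Answer: (nabla_X Y)^s = -8563/13236, (nabla_X Y)^t = 143587/52944


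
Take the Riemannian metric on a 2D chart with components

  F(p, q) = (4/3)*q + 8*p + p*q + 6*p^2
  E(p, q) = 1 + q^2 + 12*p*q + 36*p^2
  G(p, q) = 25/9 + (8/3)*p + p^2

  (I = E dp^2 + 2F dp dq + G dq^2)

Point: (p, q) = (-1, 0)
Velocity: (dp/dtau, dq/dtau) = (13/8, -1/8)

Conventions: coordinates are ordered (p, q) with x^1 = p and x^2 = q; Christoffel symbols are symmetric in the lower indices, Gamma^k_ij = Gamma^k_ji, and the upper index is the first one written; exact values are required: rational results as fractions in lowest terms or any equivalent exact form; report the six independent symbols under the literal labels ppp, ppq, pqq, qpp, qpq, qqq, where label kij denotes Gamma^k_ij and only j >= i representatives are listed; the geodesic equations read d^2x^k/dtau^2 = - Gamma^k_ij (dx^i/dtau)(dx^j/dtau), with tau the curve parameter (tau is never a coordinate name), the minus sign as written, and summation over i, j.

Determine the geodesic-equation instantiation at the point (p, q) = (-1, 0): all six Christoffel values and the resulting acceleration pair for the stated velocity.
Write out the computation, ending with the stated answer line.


E = 37, F = -2, G = 10/9 at the point
E_p = -72, E_q = -12, F_p = -4, F_q = 1/3, G_p = 2/3, G_q = 0
EG - F^2 = 334/9;  g^inv = (9/334) * [[10/9, 2], [2, 37]]
first-kind symbols [ij,l] = (1/2)(d_i g_jl + d_j g_il - d_l g_ij): [pp,p] = E_p/2 = -36, [pp,q] = F_p - E_q/2 = 2, [pq,p] = E_q/2 = -6, [pq,q] = G_p/2 = 1/3, [qq,p] = F_q - G_p/2 = 0, [qq,q] = G_q/2 = 0
Gamma^p_ij = (G*[ij,p] - F*[ij,q])/(EG - F^2), Gamma^q_ij = (E*[ij,q] - F*[ij,p])/(EG - F^2)
Gamma_ppp = -162/167, Gamma_ppq = -27/167, Gamma_pqq = 0, Gamma_qpp = 9/167, Gamma_qpq = 3/334, Gamma_qqq = 0
d^2p/dtau^2 = -(Gamma_ppp*(13/8)^2 + 2*Gamma_ppq*(13/8)*(-1/8) + Gamma_pqq*(-1/8)^2) = 6669/2672
d^2q/dtau^2 = -(Gamma_qpp*(13/8)^2 + 2*Gamma_qpq*(13/8)*(-1/8) + Gamma_qqq*(-1/8)^2) = -741/5344

Answer: Gamma_ppp = -162/167, Gamma_ppq = -27/167, Gamma_pqq = 0, Gamma_qpp = 9/167, Gamma_qpq = 3/334, Gamma_qqq = 0; accelerations (d^2p/dtau^2, d^2q/dtau^2) = (6669/2672, -741/5344)


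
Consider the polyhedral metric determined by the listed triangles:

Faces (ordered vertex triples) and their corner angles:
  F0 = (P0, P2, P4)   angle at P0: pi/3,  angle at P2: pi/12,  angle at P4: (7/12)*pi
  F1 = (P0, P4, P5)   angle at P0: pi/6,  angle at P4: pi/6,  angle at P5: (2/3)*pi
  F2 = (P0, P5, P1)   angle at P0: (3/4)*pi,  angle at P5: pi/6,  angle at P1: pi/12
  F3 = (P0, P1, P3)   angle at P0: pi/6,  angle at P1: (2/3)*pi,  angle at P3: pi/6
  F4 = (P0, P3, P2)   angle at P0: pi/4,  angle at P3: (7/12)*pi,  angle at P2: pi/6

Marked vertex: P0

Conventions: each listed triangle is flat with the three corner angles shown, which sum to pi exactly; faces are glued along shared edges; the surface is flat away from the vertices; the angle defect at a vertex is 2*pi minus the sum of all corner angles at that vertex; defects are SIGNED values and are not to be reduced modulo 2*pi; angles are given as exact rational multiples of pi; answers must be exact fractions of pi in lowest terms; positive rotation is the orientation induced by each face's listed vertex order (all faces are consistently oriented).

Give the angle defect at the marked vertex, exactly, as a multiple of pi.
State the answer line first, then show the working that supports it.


Answer: defect(P0) = pi/3

Sum of corner angles at P0: (5/3)*pi
defect = 2*pi - (5/3)*pi


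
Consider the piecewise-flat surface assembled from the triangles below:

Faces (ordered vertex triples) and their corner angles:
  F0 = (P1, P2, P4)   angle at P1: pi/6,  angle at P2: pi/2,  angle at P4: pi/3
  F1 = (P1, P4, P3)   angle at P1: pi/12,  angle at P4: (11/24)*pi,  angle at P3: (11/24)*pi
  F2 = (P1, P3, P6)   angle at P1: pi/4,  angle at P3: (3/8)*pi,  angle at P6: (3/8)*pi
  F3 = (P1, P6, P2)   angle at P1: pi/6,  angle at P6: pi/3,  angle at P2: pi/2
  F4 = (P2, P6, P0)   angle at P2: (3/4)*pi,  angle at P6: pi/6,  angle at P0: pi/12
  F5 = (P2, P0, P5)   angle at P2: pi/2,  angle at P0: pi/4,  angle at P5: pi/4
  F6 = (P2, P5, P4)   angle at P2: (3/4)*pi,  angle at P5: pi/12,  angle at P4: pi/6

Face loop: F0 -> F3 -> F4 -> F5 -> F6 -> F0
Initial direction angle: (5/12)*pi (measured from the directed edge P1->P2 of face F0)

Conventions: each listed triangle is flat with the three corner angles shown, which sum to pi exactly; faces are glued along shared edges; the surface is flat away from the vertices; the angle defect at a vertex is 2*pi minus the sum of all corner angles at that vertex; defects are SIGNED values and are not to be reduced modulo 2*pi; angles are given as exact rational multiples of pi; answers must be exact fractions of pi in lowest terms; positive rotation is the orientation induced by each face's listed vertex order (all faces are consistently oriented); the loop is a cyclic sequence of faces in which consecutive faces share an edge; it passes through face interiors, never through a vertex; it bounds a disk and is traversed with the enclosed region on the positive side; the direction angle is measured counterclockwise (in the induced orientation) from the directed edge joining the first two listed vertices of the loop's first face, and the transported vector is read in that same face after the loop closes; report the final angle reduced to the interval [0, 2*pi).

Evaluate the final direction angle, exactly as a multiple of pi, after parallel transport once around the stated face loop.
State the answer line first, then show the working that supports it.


Answer: final direction angle = (17/12)*pi

enclosed vertex P2: corner angles sum to 3*pi, defect = 2*pi - 3*pi = -pi
holonomy = initial angle + sum of enclosed defects (mod 2*pi), positive in the induced orientation
final angle = (5/12)*pi - pi = (17/12)*pi (mod 2*pi)


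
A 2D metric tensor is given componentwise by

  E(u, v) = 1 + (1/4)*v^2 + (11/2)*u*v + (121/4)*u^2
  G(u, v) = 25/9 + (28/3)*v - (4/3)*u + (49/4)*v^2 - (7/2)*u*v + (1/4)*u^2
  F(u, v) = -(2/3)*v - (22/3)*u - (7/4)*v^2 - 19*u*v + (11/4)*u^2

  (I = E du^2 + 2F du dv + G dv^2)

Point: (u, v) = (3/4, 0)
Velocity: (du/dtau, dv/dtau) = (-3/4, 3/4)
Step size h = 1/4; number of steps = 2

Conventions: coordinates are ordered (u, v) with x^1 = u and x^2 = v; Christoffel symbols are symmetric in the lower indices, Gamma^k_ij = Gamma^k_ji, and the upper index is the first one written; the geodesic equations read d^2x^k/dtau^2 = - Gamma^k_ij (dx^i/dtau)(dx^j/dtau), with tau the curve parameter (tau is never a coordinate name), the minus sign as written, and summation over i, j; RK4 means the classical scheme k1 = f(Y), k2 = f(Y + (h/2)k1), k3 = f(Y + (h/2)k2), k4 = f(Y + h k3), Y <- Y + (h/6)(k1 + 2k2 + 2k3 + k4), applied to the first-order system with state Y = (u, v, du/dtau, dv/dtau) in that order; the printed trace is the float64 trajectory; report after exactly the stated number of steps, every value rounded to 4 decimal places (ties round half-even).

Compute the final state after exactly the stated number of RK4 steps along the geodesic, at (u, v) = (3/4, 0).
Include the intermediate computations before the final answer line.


f(Y) = (du/dtau, dv/dtau, -Gamma^u_ij Y'^i Y'^j, -Gamma^v_ij Y'^i Y'^j) with the Gammas evaluated at the stage position; h = 0.250000; intermediate values shown to 6 dp
step 0: u = 0.7500, v = 0.0000, du/dtau = -0.7500, dv/dtau = 0.7500
step 1:
  k1: at (u, v) = (0.750000, 0.000000), (du/dtau, dv/dtau) = (-0.750000, 0.750000); Gamma_uuu = 1.198240, Gamma_uuv = 0.108931, Gamma_uvv = -0.762516, Gamma_vuu = -0.278379, Gamma_vuv = -0.025307, Gamma_vvv = 0.177150; k1 = (-0.750000, 0.750000, -0.122547, 0.028471)
  k2: at (u, v) = (0.656250, 0.093750), (du/dtau, dv/dtau) = (-0.765318, 0.753559); Gamma_uuu = 1.245476, Gamma_uuv = 0.113225, Gamma_uvv = -0.792575, Gamma_vuu = -0.454190, Gamma_vuv = -0.041290, Gamma_vvv = 0.289030; k2 = (-0.765318, 0.753559, -0.148829, 0.054274)
  k3: at (u, v) = (0.654335, 0.094195), (du/dtau, dv/dtau) = (-0.768604, 0.756784); Gamma_uuu = 1.247261, Gamma_uuv = 0.113387, Gamma_uvv = -0.793711, Gamma_vuu = -0.456988, Gamma_vuv = -0.041544, Gamma_vvv = 0.290810; k3 = (-0.768604, 0.756784, -0.150338, 0.055083)
  k4: at (u, v) = (0.557849, 0.189196), (du/dtau, dv/dtau) = (-0.787584, 0.763771); Gamma_uuu = 1.246987, Gamma_uuv = 0.113362, Gamma_uvv = -0.793537, Gamma_vuu = -0.676803, Gamma_vuv = -0.061528, Gamma_vvv = 0.430693; k4 = (-0.787584, 0.763771, -0.174203, 0.094549)
  Y <- Y + (h/6)(k1 + 2k2 + 2k3 + k4): u = 0.5581, v = 0.1889, du/dtau = -0.7873, dv/dtau = 0.7642
step 2:
  k1: at (u, v) = (0.558107, 0.188936), (du/dtau, dv/dtau) = (-0.787295, 0.764239); Gamma_uuu = 1.247086, Gamma_uuv = 0.113371, Gamma_uvv = -0.793600, Gamma_vuu = -0.676171, Gamma_vuv = -0.061470, Gamma_vvv = 0.430291; k1 = (-0.787295, 0.764239, -0.173048, 0.093827)
  k2: at (u, v) = (0.459695, 0.284466), (du/dtau, dv/dtau) = (-0.808926, 0.775967); Gamma_uuu = 1.171469, Gamma_uuv = 0.106497, Gamma_uvv = -0.745480, Gamma_vuu = -0.920800, Gamma_vuv = -0.083709, Gamma_vvv = 0.585964; k2 = (-0.808926, 0.775967, -0.183995, 0.144624)
  k3: at (u, v) = (0.456991, 0.285932), (du/dtau, dv/dtau) = (-0.810295, 0.782317); Gamma_uuu = 1.169750, Gamma_uuv = 0.106341, Gamma_uvv = -0.744387, Gamma_vuu = -0.927197, Gamma_vuv = -0.084291, Gamma_vvv = 0.590035; k3 = (-0.810295, 0.782317, -0.177632, 0.140799)
  k4: at (u, v) = (0.355534, 0.384515), (du/dtau, dv/dtau) = (-0.831703, 0.799439); Gamma_uuu = 0.995188, Gamma_uuv = 0.090472, Gamma_uvv = -0.633301, Gamma_vuu = -1.159073, Gamma_vuv = -0.105370, Gamma_vvv = 0.737592; k4 = (-0.831703, 0.799439, -0.163349, 0.190249)
  Y <- Y + (h/6)(k1 + 2k2 + 2k3 + k4): u = 0.3557, v = 0.3839, du/dtau = -0.8314, dv/dtau = 0.7999

Answer: u = 0.3557, v = 0.3839, du/dtau = -0.8314, dv/dtau = 0.7999


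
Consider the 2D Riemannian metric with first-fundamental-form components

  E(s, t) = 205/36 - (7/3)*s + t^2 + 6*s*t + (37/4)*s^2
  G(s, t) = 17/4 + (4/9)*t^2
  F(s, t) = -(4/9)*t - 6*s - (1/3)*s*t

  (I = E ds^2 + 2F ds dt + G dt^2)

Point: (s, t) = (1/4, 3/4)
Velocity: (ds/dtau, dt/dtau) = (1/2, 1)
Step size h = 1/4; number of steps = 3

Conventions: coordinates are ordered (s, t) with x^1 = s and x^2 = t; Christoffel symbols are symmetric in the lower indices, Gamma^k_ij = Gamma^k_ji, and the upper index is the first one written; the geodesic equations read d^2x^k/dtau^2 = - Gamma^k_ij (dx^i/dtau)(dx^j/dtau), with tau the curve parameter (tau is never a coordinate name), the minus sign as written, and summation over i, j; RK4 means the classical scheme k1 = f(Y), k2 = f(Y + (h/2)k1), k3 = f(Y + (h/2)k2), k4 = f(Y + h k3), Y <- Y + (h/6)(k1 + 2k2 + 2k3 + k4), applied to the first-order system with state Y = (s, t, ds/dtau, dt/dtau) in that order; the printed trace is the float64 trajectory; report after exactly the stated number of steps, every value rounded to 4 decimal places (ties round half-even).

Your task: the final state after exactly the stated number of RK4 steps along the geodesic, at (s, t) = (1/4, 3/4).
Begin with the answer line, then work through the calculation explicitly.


Answer: s = 0.5653, t = 1.5372, ds/dtau = 0.3384, dt/dtau = 1.0499

f(Y) = (ds/dtau, dt/dtau, -Gamma^s_ij Y'^i Y'^j, -Gamma^t_ij Y'^i Y'^j) with the Gammas evaluated at the stage position; h = 0.250000; intermediate values shown to 6 dp
step 0: s = 0.2500, t = 0.7500, ds/dtau = 0.5000, dt/dtau = 1.0000
step 1:
  k1: at (s, t) = (0.250000, 0.750000), (ds/dtau, dt/dtau) = (0.500000, 1.000000); Gamma_sss = 0.019882, Gamma_sst = 0.228032, Gamma_stt = -0.058885, Gamma_tss = -1.713846, Gamma_tst = 0.096069, Gamma_ttt = 0.049266; k1 = (0.500000, 1.000000, -0.174118, 0.283126)
  k2: at (s, t) = (0.312500, 0.875000), (ds/dtau, dt/dtau) = (0.478235, 1.035391); Gamma_sss = 0.027047, Gamma_sst = 0.256488, Gamma_stt = -0.049400, Gamma_tss = -1.751631, Gamma_tst = 0.131591, Gamma_ttt = 0.059375; k2 = (0.478235, 1.035391, -0.207233, 0.206644)
  k3: at (s, t) = (0.309779, 0.879424), (ds/dtau, dt/dtau) = (0.474096, 1.025831); Gamma_sss = 0.029602, Gamma_sst = 0.255658, Gamma_stt = -0.049269, Gamma_tss = -1.748607, Gamma_tst = 0.130249, Gamma_ttt = 0.059983; k3 = (0.474096, 1.025831, -0.203481, 0.203216)
  k4: at (s, t) = (0.368524, 1.006458), (ds/dtau, dt/dtau) = (0.449130, 1.050804); Gamma_sss = 0.034025, Gamma_sst = 0.274917, Gamma_stt = -0.039378, Gamma_tss = -1.777127, Gamma_tst = 0.162726, Gamma_ttt = 0.071861; k4 = (0.449130, 1.050804, -0.222876, 0.125533)
  Y <- Y + (h/6)(k1 + 2k2 + 2k3 + k4): s = 0.3689, t = 1.0072, ds/dtau = 0.4492, dt/dtau = 1.0512
step 2:
  k1: at (s, t) = (0.368908, 1.007219), (ds/dtau, dt/dtau) = (0.449232, 1.051182); Gamma_sss = 0.034023, Gamma_sst = 0.275019, Gamma_stt = -0.039317, Gamma_tss = -1.777310, Gamma_tst = 0.162930, Gamma_ttt = 0.071935; k1 = (0.449232, 1.051182, -0.223164, 0.125312)
  k2: at (s, t) = (0.425062, 1.138616), (ds/dtau, dt/dtau) = (0.421337, 1.066847); Gamma_sss = 0.037758, Gamma_sst = 0.286373, Gamma_stt = -0.029510, Gamma_tss = -1.796827, Gamma_tst = 0.190932, Gamma_ttt = 0.085180; k2 = (0.421337, 1.066847, -0.230566, 0.050384)
  k3: at (s, t) = (0.421575, 1.140574), (ds/dtau, dt/dtau) = (0.420412, 1.057480); Gamma_sss = 0.040112, Gamma_sst = 0.285522, Gamma_stt = -0.029599, Gamma_tss = -1.793070, Gamma_tst = 0.189039, Gamma_ttt = 0.085396; k3 = (0.420412, 1.057480, -0.227864, 0.053338)
  k4: at (s, t) = (0.474011, 1.271589), (ds/dtau, dt/dtau) = (0.392267, 1.064517); Gamma_sss = 0.043988, Gamma_sst = 0.290351, Gamma_stt = -0.020677, Gamma_tss = -1.803045, Gamma_tst = 0.210964, Gamma_ttt = 0.098720; k4 = (0.392267, 1.064517, -0.225824, -0.010616)
  Y <- Y + (h/6)(k1 + 2k2 + 2k3 + k4): s = 0.4741, t = 1.2724, ds/dtau = 0.3923, dt/dtau = 1.0646
step 3:
  k1: at (s, t) = (0.474116, 1.272400), (ds/dtau, dt/dtau) = (0.392322, 1.064605); Gamma_sss = 0.044126, Gamma_sst = 0.290327, Gamma_stt = -0.020636, Gamma_tss = -1.802884, Gamma_tst = 0.210976, Gamma_ttt = 0.098799; k1 = (0.392322, 1.064605, -0.225924, -0.010720)
  k2: at (s, t) = (0.523156, 1.405476), (ds/dtau, dt/dtau) = (0.364082, 1.063265); Gamma_sss = 0.049391, Gamma_sst = 0.289991, Gamma_stt = -0.012722, Gamma_tss = -1.802955, Gamma_tst = 0.226696, Gamma_ttt = 0.111869; k2 = (0.364082, 1.063265, -0.216684, -0.062995)
  k3: at (s, t) = (0.519626, 1.405308), (ds/dtau, dt/dtau) = (0.365237, 1.056731); Gamma_sss = 0.051172, Gamma_sst = 0.289534, Gamma_stt = -0.012910, Gamma_tss = -1.799757, Gamma_tst = 0.225053, Gamma_ttt = 0.111770; k3 = (0.365237, 1.056731, -0.215905, -0.058449)
  k4: at (s, t) = (0.565425, 1.536583), (ds/dtau, dt/dtau) = (0.338346, 1.049993); Gamma_sss = 0.057138, Gamma_sst = 0.285818, Gamma_stt = -0.006224, Gamma_tss = -1.791843, Gamma_tst = 0.235428, Gamma_ttt = 0.123743; k4 = (0.338346, 1.049993, -0.202759, -0.098575)
  Y <- Y + (h/6)(k1 + 2k2 + 2k3 + k4): s = 0.5653, t = 1.5372, ds/dtau = 0.3384, dt/dtau = 1.0499


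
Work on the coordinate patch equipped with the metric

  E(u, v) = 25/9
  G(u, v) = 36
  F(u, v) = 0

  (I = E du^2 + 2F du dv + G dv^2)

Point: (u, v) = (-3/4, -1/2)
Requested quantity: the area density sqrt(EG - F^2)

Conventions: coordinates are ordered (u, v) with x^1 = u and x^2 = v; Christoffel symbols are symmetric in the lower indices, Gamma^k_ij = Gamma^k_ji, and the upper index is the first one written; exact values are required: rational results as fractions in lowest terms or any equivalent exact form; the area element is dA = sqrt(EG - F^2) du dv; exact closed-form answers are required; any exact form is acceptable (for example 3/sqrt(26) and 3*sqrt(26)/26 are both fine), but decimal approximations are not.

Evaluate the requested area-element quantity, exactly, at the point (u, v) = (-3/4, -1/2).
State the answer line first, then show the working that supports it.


Answer: sqrt(EG - F^2) = 10

E = 25/9, F = 0, G = 36; EG - F^2 = 100


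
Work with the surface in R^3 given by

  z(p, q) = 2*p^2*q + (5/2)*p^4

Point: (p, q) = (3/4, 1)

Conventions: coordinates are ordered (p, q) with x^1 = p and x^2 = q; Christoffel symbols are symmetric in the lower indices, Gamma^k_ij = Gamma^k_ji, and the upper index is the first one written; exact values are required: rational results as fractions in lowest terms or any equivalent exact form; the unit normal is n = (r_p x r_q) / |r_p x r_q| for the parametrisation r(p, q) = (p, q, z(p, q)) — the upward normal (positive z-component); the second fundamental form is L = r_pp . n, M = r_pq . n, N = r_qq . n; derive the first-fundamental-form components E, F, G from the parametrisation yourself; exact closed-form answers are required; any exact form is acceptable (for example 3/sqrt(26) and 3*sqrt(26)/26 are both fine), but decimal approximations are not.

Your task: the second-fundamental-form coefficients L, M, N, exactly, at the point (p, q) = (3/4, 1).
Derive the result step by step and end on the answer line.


z_p = 231/32, z_q = 9/8, z_pp = 167/8, z_pq = 3, z_qq = 0
E = 54385/1024, F = 2079/256, G = 145/64; answer radicand W^2 = 55681/1024
unnormalised second-form numerators: l = 167/8, m = 3, n = 0; L = l/sqrt(55681/1024), and similarly M = m/sqrt(W^2), N = n/sqrt(W^2)

Answer: L = 668*sqrt(55681)/55681, M = 96*sqrt(55681)/55681, N = 0


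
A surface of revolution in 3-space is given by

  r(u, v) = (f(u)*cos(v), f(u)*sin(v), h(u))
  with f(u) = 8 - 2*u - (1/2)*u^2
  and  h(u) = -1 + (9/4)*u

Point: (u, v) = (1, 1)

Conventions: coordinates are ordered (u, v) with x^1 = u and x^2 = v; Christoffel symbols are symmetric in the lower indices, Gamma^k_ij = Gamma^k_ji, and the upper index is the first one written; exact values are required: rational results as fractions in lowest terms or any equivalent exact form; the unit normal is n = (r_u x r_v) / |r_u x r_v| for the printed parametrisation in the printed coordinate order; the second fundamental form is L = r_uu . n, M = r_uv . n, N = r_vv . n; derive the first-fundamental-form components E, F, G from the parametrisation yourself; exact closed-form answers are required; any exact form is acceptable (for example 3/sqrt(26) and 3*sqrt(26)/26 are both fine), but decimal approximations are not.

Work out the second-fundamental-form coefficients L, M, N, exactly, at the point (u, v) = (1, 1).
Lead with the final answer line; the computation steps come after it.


Answer: L = 3/5, M = 0, N = 33/10

f = 11/2, f' = -3, f'' = -1, h' = 9/4, h'' = 0
E = 225/16, F = 0, G = 121/4; answer radicand W^2 = 225/16
unnormalised second-form numerators: l = 9/4, m = 0, n = 99/8; L = l/sqrt(225/16), and similarly M = m/sqrt(W^2), N = n/sqrt(W^2)


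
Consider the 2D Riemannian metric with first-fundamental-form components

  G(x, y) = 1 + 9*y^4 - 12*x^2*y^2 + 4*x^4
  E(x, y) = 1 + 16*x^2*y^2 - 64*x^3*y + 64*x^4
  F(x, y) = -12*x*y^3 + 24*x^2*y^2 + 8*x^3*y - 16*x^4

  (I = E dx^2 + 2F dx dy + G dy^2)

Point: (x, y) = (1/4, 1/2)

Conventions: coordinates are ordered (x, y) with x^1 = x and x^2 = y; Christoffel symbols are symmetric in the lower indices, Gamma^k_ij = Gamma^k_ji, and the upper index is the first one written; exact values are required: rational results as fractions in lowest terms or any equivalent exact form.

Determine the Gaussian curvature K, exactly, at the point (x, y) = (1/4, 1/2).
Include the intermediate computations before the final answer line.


E = 1, F = 0, G = 89/64, EG - F^2 = 89/64 at the point
E_x = 0, E_y = 0, F_x = 5/4, F_y = -5/8, G_x = -5/4, G_y = 15/4
E_yy = 2, F_xy = 9/2, G_xx = -3
The intrinsic route: Brioschi's K = (det M1 - det M2)/(EG - F^2)^2.
M1 = [[-E_yy/2 + F_xy - G_xx/2, E_x/2, F_x - E_y/2], [F_y - G_x/2, E, F], [G_y/2, F, G]] = [[5, 0, 5/4], [0, 1, 0], [15/8, 0, 89/64]]; det M1 = 295/64
M2 = [[0, E_y/2, G_x/2], [E_y/2, E, F], [G_x/2, F, G]] = [[0, 0, -5/8], [0, 1, 0], [-5/8, 0, 89/64]]; det M2 = -25/64
det M1 - det M2 = 5; K = 5 / (89/64)^2 = 20480/7921

Answer: K = 20480/7921


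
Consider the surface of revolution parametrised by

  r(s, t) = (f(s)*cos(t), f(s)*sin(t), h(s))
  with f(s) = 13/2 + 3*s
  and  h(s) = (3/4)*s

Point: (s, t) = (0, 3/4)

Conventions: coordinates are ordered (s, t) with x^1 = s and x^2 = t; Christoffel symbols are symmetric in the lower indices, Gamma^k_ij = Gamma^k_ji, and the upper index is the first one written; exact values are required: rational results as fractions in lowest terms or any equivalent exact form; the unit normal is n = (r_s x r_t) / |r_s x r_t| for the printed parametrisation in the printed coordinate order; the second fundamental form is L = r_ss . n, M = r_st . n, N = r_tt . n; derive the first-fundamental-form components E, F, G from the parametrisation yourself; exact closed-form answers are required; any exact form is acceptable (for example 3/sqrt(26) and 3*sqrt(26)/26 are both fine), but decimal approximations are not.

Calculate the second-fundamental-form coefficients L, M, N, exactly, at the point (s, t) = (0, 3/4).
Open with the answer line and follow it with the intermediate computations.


Answer: L = 0, M = 0, N = 13*sqrt(17)/34

f = 13/2, f' = 3, f'' = 0, h' = 3/4, h'' = 0
E = 153/16, F = 0, G = 169/4; answer radicand W^2 = 153/16
unnormalised second-form numerators: l = 0, m = 0, n = 39/8; L = l/sqrt(153/16), and similarly M = m/sqrt(W^2), N = n/sqrt(W^2)


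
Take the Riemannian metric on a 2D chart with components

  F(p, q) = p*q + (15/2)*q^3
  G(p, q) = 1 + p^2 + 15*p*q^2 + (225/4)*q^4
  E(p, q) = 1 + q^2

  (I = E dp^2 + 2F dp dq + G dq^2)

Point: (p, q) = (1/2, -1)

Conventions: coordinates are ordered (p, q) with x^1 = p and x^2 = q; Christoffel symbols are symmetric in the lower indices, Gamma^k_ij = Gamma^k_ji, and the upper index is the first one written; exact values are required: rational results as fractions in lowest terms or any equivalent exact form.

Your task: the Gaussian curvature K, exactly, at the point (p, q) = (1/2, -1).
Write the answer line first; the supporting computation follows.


Answer: K = -1/4356

E = 2, F = -8, G = 65, EG - F^2 = 66 at the point
E_p = 0, E_q = -2, F_p = -1, F_q = 23, G_p = 16, G_q = -240
E_qq = 2, F_pq = 1, G_pp = 2
The intrinsic route: Brioschi's K = (det M1 - det M2)/(EG - F^2)^2.
M1 = [[-E_qq/2 + F_pq - G_pp/2, E_p/2, F_p - E_q/2], [F_q - G_p/2, E, F], [G_q/2, F, G]] = [[-1, 0, 0], [15, 2, -8], [-120, -8, 65]]; det M1 = -66
M2 = [[0, E_q/2, G_p/2], [E_q/2, E, F], [G_p/2, F, G]] = [[0, -1, 8], [-1, 2, -8], [8, -8, 65]]; det M2 = -65
det M1 - det M2 = -1; K = -1 / (66)^2 = -1/4356


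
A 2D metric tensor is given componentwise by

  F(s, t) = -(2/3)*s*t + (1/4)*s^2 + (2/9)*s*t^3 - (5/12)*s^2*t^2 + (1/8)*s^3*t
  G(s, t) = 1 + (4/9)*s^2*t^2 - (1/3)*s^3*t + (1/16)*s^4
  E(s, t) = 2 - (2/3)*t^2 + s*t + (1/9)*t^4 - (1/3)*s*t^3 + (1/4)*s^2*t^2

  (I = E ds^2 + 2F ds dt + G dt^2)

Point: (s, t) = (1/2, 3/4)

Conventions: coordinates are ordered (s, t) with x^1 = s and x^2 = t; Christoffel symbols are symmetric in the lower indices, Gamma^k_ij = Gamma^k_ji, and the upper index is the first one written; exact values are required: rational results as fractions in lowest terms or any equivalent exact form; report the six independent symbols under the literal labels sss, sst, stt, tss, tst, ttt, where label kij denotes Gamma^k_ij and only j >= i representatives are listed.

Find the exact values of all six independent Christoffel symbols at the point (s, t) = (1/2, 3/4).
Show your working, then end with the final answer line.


E = 2, F = -3/16, G = 265/256 at the point
E_s = 3/4, E_t = -1/2, F_s = -41/128, F_t = -55/192, G_s = 3/32, G_t = 1/8
EG - F^2 = 521/256;  g^inv = (256/521) * [[265/256, 3/16], [3/16, 2]]
first-kind symbols [ij,l] = (1/2)(d_i g_jl + d_j g_il - d_l g_ij): [ss,s] = E_s/2 = 3/8, [ss,t] = F_s - E_t/2 = -9/128, [st,s] = E_t/2 = -1/4, [st,t] = G_s/2 = 3/64, [tt,s] = F_t - G_s/2 = -1/3, [tt,t] = G_t/2 = 1/16
Gamma^s_ij = (G*[ij,s] - F*[ij,t])/(EG - F^2), Gamma^t_ij = (E*[ij,t] - F*[ij,s])/(EG - F^2)

Answer: Gamma_sss = 96/521, Gamma_sst = -64/521, Gamma_stt = -256/1563, Gamma_tss = -18/521, Gamma_tst = 12/521, Gamma_ttt = 16/521


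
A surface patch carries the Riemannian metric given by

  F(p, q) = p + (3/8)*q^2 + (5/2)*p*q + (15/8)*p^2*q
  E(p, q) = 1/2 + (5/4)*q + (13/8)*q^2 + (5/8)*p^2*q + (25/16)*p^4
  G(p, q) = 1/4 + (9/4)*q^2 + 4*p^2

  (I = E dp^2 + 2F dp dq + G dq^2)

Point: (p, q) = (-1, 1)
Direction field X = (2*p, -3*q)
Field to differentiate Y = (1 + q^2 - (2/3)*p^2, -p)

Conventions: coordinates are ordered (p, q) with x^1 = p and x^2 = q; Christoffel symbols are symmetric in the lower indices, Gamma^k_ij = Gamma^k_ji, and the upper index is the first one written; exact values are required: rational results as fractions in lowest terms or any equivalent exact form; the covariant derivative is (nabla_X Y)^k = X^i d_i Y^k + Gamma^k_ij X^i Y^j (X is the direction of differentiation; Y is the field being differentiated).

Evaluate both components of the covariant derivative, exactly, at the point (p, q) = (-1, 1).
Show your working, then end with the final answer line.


E = 89/16, F = -5/4, G = 13/2 at the point
E_p = -15/2, E_q = 41/8, F_p = -1/4, F_q = 1/8, G_p = -8, G_q = 9/2
EG - F^2 = 1107/32;  g^inv = (32/1107) * [[13/2, 5/4], [5/4, 89/16]]
first-kind symbols [ij,l] = (1/2)(d_i g_jl + d_j g_il - d_l g_ij): [pp,p] = E_p/2 = -15/4, [pp,q] = F_p - E_q/2 = -45/16, [pq,p] = E_q/2 = 41/16, [pq,q] = G_p/2 = -4, [qq,p] = F_q - G_p/2 = 33/8, [qq,q] = G_q/2 = 9/4
Gamma^p_ij = (G*[ij,p] - F*[ij,q])/(EG - F^2), Gamma^q_ij = (E*[ij,q] - F*[ij,p])/(EG - F^2)
Gamma_ppp = -595/738, Gamma_ppq = 373/1107, Gamma_pqq = 316/369, Gamma_qpp = -1735/2952, Gamma_qpq = -1219/2214, Gamma_qqq = 377/738
X = (-2, -3), Y = (4/3, 1) at the point

Answer: (nabla_X Y)^p = -12296/1107, (nabla_X Y)^q = 11819/2214


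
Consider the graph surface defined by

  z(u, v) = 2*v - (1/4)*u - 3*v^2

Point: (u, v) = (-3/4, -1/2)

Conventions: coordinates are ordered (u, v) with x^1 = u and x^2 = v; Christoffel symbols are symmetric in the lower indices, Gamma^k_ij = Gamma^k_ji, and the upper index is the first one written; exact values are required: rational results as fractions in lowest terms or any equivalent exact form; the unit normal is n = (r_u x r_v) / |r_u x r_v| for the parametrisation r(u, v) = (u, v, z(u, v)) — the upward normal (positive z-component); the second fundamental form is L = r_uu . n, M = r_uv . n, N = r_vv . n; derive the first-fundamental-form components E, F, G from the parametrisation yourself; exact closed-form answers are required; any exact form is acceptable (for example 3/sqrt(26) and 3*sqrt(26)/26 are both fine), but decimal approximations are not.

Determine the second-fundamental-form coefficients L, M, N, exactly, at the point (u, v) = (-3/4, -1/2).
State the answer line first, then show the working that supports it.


Answer: L = 0, M = 0, N = -8*sqrt(417)/139

z_u = -1/4, z_v = 5, z_uu = 0, z_uv = 0, z_vv = -6
E = 17/16, F = -5/4, G = 26; answer radicand W^2 = 417/16
unnormalised second-form numerators: l = 0, m = 0, n = -6; L = l/sqrt(417/16), and similarly M = m/sqrt(W^2), N = n/sqrt(W^2)


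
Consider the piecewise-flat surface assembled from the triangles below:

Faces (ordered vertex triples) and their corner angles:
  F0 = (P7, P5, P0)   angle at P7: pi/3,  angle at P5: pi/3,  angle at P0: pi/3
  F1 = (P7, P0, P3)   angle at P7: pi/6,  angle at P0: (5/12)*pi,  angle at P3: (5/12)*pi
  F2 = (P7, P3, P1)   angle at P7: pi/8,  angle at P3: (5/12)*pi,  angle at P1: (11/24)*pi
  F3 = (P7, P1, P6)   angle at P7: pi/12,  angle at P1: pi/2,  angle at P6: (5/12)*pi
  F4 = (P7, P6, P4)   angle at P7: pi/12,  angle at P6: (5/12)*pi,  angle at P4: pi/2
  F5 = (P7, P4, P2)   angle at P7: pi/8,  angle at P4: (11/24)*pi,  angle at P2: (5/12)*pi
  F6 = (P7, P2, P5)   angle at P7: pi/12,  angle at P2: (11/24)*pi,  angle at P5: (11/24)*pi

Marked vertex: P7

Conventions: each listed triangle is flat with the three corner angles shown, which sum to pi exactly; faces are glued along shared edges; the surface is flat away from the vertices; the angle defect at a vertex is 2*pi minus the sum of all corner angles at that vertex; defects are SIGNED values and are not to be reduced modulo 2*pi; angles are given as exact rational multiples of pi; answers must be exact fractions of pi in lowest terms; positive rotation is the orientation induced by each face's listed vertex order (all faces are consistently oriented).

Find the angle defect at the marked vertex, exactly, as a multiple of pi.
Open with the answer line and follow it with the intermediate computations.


Answer: defect(P7) = pi

Sum of corner angles at P7: pi
defect = 2*pi - pi


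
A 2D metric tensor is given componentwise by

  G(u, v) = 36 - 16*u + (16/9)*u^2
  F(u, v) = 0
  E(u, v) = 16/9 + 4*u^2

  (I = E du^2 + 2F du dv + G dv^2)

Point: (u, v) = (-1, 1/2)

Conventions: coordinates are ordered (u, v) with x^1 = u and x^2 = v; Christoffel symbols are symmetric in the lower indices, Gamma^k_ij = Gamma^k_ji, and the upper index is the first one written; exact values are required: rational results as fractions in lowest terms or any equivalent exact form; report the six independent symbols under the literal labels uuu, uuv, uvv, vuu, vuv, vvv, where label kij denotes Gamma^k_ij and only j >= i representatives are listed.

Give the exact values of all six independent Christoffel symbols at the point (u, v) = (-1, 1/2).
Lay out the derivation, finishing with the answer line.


E = 52/9, F = 0, G = 484/9 at the point
E_u = -8, E_v = 0, F_u = 0, F_v = 0, G_u = -176/9, G_v = 0
EG - F^2 = 25168/81;  g^inv = (81/25168) * [[484/9, 0], [0, 52/9]]
first-kind symbols [ij,l] = (1/2)(d_i g_jl + d_j g_il - d_l g_ij): [uu,u] = E_u/2 = -4, [uu,v] = F_u - E_v/2 = 0, [uv,u] = E_v/2 = 0, [uv,v] = G_u/2 = -88/9, [vv,u] = F_v - G_u/2 = 88/9, [vv,v] = G_v/2 = 0
Gamma^u_ij = (G*[ij,u] - F*[ij,v])/(EG - F^2), Gamma^v_ij = (E*[ij,v] - F*[ij,u])/(EG - F^2)

Answer: Gamma_uuu = -9/13, Gamma_uuv = 0, Gamma_uvv = 22/13, Gamma_vuu = 0, Gamma_vuv = -2/11, Gamma_vvv = 0


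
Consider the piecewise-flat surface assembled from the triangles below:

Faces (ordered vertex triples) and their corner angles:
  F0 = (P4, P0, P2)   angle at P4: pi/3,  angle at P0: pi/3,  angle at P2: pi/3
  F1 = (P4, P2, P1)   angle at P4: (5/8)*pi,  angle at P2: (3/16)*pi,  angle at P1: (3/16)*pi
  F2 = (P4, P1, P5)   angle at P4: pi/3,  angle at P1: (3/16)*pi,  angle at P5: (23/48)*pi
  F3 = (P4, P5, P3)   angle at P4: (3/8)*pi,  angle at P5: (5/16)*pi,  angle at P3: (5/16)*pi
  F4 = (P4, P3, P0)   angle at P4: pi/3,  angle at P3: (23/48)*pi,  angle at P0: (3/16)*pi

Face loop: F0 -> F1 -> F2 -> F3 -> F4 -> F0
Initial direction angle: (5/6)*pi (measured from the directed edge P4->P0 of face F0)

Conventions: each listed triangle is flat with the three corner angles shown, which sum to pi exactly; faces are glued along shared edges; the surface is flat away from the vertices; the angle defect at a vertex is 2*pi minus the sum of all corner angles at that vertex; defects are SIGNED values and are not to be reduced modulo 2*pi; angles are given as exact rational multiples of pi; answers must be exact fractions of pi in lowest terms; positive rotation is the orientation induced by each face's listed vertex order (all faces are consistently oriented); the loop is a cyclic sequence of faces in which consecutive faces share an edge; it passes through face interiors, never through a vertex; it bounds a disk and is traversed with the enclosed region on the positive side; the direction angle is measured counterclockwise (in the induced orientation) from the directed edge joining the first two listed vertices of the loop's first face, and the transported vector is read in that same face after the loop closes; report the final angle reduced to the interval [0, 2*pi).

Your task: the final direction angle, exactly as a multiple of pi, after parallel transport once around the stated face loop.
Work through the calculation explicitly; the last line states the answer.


enclosed vertex P4: corner angles sum to 2*pi, defect = 2*pi - 2*pi = 0
the rotation equals the total enclosed defect, so the final angle is initial + defects (mod 2*pi)
final angle = (5/6)*pi + 0 = (5/6)*pi (mod 2*pi)

Answer: final direction angle = (5/6)*pi


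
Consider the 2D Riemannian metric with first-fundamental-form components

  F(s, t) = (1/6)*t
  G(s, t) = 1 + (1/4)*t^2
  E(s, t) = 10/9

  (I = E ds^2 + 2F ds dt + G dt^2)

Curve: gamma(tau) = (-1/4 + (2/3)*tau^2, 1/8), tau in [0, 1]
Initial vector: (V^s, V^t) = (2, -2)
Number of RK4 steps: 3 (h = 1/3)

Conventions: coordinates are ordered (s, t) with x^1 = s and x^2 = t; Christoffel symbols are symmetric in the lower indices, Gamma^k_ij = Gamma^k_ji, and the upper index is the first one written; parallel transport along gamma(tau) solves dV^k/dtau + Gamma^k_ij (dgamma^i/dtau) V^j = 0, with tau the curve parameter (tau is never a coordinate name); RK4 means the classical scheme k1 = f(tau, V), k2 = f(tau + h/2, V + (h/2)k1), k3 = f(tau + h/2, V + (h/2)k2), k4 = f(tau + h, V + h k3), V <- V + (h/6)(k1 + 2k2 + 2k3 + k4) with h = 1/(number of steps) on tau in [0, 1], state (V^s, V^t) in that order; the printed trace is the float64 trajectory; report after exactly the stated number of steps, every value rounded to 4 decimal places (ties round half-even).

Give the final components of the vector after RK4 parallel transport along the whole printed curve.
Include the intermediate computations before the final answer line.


gamma'(tau) = ((4/3)*tau, 0); f(tau, V)^k = -Gamma^k_ij(gamma(tau)) gamma'^i(tau) V^j; h = 1/3; intermediate values shown to 6 dp
curve data and Christoffel symbols at the stage parameters:
  tau = 0.000000: gamma = (-0.250000, 0.125000), gamma' = (0.000000, 0.000000); Gamma_sss = 0.000000, Gamma_sst = 0.000000, Gamma_stt = 0.149475, Gamma_tss = 0.000000, Gamma_tst = 0.000000, Gamma_ttt = 0.028026
  tau = 0.166667: gamma = (-0.231481, 0.125000), gamma' = (0.222222, 0.000000); Gamma_sss = 0.000000, Gamma_sst = 0.000000, Gamma_stt = 0.149475, Gamma_tss = 0.000000, Gamma_tst = 0.000000, Gamma_ttt = 0.028026
  tau = 0.333333: gamma = (-0.175926, 0.125000), gamma' = (0.444444, 0.000000); Gamma_sss = 0.000000, Gamma_sst = 0.000000, Gamma_stt = 0.149475, Gamma_tss = 0.000000, Gamma_tst = 0.000000, Gamma_ttt = 0.028026
  tau = 0.500000: gamma = (-0.083333, 0.125000), gamma' = (0.666667, 0.000000); Gamma_sss = 0.000000, Gamma_sst = 0.000000, Gamma_stt = 0.149475, Gamma_tss = 0.000000, Gamma_tst = 0.000000, Gamma_ttt = 0.028026
  tau = 0.666667: gamma = (0.046296, 0.125000), gamma' = (0.888889, 0.000000); Gamma_sss = 0.000000, Gamma_sst = 0.000000, Gamma_stt = 0.149475, Gamma_tss = 0.000000, Gamma_tst = 0.000000, Gamma_ttt = 0.028026
  tau = 0.833333: gamma = (0.212963, 0.125000), gamma' = (1.111111, 0.000000); Gamma_sss = 0.000000, Gamma_sst = 0.000000, Gamma_stt = 0.149475, Gamma_tss = 0.000000, Gamma_tst = 0.000000, Gamma_ttt = 0.028026
  tau = 1.000000: gamma = (0.416667, 0.125000), gamma' = (1.333333, 0.000000); Gamma_sss = 0.000000, Gamma_sst = 0.000000, Gamma_stt = 0.149475, Gamma_tss = 0.000000, Gamma_tst = 0.000000, Gamma_ttt = 0.028026
step 0: V^s = 2.0000, V^t = -2.0000
step 1: k1 = (0.000000, 0.000000), k2 = (0.000000, 0.000000), k3 = (0.000000, 0.000000), k4 = (0.000000, 0.000000); V <- V + (h/6)(k1 + 2k2 + 2k3 + k4): V^s = 2.0000, V^t = -2.0000
step 2: k1 = (0.000000, 0.000000), k2 = (0.000000, 0.000000), k3 = (0.000000, 0.000000), k4 = (0.000000, 0.000000); V <- V + (h/6)(k1 + 2k2 + 2k3 + k4): V^s = 2.0000, V^t = -2.0000
step 3: k1 = (0.000000, 0.000000), k2 = (0.000000, 0.000000), k3 = (0.000000, 0.000000), k4 = (0.000000, 0.000000); V <- V + (h/6)(k1 + 2k2 + 2k3 + k4): V^s = 2.0000, V^t = -2.0000

Answer: V^s = 2.0000, V^t = -2.0000
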